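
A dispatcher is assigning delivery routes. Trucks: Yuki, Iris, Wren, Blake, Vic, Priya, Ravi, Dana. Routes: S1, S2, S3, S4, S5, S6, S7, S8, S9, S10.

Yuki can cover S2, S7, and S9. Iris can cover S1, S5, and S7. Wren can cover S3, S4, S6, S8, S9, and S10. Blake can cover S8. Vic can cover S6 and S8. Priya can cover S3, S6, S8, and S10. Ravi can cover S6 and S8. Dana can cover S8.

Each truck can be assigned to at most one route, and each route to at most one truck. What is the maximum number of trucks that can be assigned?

6

One maximum matching: Yuki-S2, Iris-S7, Wren-S3, Blake-S8, Vic-S6, Priya-S10.
The set {Blake, Vic, Ravi, Dana} has only 2 neighbours ({S6, S8}), so by Hall's theorem at most 6 of the 8 trucks can be matched.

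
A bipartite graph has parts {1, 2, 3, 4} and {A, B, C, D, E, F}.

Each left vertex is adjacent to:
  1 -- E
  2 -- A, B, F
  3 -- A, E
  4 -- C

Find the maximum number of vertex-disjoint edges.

4

For example, pair 1→E, 2→B, 3→A, 4→C.
This saturates every left vertex, so 4 is the maximum.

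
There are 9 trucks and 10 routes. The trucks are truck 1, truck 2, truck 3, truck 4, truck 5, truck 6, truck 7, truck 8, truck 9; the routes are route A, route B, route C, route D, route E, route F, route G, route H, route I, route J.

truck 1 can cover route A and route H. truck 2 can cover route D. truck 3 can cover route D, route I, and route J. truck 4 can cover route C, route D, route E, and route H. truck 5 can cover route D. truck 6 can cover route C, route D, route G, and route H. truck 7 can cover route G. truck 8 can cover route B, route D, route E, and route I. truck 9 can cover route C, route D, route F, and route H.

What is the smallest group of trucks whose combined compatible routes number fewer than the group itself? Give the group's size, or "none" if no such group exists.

Take S = {truck 2, truck 5}. Its neighbourhood is {route D}, so |N(S)| = 1 < |S| = 2.
No single vertex violates Hall's condition since each has at least one neighbour, so 2 is the minimum.

2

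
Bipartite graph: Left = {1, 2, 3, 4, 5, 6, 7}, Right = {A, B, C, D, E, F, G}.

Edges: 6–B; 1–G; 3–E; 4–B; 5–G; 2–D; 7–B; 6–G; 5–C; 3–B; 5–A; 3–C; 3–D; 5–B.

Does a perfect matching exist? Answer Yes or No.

The set {1, 4, 6, 7} has only 2 neighbours ({B, G}), so by Hall's theorem at most 5 of the 7 left vertices can be matched.
Hence no matching covers every left vertex.

No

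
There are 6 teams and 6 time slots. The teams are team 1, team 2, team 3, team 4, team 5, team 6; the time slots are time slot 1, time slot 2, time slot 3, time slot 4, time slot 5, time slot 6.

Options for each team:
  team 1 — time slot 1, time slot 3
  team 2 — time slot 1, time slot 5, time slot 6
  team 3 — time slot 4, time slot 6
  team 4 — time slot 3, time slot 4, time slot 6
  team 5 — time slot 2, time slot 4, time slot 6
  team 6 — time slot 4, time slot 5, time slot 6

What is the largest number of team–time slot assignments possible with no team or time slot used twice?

For example, pair team 1-time slot 1, team 2-time slot 5, team 3-time slot 6, team 4-time slot 3, team 5-time slot 2, team 6-time slot 4.
All 6 teams are matched, so no larger matching exists.

6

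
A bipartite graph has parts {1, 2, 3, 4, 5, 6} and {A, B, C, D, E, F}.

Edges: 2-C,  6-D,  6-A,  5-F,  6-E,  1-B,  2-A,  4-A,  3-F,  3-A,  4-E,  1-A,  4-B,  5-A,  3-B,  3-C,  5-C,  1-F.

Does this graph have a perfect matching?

Yes

A valid assignment of size 6: 1→A, 2→C, 3→B, 4→E, 5→F, 6→D.
All 6 left vertices are covered.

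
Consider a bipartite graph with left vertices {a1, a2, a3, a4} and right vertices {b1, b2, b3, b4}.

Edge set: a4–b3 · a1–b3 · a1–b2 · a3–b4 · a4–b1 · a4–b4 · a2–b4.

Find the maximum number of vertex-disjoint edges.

One maximum matching: a1→b2, a2→b4, a4→b3.
The set {a2, a3} has only 1 neighbour ({b4}), so by Hall's theorem at most 3 of the 4 left vertices can be matched.

3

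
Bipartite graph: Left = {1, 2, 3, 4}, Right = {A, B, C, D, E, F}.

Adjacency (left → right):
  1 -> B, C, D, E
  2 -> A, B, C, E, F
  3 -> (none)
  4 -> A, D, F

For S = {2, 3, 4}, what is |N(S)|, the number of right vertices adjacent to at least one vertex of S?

The union of neighbours of {2, 3, 4} is {A, B, C, D, E, F}, which has 6 elements.
Since |N(S)| = 6 ≥ |S| = 3, Hall's condition holds for this subset.

6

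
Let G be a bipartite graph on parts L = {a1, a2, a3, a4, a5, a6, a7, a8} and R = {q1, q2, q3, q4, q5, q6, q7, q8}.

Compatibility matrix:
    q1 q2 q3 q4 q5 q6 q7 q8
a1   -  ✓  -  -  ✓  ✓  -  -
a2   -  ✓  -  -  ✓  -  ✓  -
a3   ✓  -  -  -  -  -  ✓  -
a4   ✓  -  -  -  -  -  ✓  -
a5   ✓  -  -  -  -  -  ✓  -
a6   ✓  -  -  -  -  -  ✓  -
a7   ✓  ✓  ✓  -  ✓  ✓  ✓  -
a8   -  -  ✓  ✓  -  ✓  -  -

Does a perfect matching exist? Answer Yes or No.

The set {a3, a4, a5, a6} has only 2 neighbours ({q1, q7}), so by Hall's theorem at most 6 of the 8 left vertices can be matched.
Hence no matching covers every left vertex.

No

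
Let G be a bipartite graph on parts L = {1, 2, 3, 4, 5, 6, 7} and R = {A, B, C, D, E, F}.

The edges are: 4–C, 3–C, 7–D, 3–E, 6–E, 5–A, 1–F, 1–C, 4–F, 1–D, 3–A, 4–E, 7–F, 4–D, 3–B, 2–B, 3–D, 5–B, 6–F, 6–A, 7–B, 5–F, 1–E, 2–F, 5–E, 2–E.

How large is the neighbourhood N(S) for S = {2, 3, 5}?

The union of neighbours of {2, 3, 5} is {A, B, C, D, E, F}, which has 6 elements.
Since |N(S)| = 6 ≥ |S| = 3, Hall's condition holds for this subset.

6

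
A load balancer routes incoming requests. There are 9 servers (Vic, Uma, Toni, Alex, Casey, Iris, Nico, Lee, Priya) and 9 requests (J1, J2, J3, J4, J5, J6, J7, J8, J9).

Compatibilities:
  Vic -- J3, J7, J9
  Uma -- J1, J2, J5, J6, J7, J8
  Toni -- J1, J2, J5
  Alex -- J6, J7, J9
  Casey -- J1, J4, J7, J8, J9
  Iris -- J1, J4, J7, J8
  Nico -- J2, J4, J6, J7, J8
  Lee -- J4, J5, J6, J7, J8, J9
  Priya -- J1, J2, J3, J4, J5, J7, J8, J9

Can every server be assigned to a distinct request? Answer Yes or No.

Yes

One maximum matching: Vic–J3, Uma–J6, Toni–J5, Alex–J7, Casey–J4, Iris–J1, Nico–J2, Lee–J8, Priya–J9.
Every server is matched, so this is a perfect matching.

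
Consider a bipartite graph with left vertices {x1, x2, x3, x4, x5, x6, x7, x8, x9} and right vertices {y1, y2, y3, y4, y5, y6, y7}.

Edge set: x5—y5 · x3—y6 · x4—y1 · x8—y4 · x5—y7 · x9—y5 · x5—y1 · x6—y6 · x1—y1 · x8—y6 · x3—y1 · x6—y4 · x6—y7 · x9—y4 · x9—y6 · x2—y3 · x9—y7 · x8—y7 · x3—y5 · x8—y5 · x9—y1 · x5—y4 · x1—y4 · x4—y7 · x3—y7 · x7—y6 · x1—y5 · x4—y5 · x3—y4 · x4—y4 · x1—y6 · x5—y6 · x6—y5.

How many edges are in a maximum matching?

6

For example, pair x1→y5, x2→y3, x3→y1, x4→y4, x5→y6, x6→y7.
The set {x1, x3, x4, x5, x6, x7, x8, x9} has only 5 neighbours ({y1, y4, y5, y6, y7}), so by Hall's theorem at most 6 of the 9 left vertices can be matched.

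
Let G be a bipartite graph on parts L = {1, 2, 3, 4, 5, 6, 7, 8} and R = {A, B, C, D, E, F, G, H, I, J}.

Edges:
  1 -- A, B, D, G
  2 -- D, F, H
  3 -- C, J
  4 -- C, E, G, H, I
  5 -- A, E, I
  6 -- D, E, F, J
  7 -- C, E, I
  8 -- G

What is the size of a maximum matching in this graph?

8

One maximum matching: 1–B, 2–F, 3–J, 4–E, 5–A, 6–D, 7–C, 8–G.
All 8 left vertices are matched, so no larger matching exists.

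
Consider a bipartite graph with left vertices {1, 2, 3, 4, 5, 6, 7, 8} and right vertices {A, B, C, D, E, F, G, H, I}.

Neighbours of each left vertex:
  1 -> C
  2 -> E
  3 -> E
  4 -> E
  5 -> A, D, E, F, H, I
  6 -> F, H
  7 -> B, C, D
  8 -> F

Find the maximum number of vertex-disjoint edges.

For example, pair 1–C, 2–E, 5–A, 6–H, 7–B, 8–F.
The set {2, 3, 4} has only 1 neighbour ({E}), so by Hall's theorem at most 6 of the 8 left vertices can be matched.

6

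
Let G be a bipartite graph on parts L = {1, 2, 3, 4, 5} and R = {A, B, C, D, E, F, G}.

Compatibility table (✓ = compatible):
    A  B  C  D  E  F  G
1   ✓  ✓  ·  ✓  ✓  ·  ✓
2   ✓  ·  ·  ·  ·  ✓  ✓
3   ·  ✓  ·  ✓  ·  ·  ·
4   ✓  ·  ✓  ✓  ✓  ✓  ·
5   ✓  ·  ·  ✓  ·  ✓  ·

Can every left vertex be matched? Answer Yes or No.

A valid assignment of size 5: 1-A, 2-G, 3-B, 4-E, 5-F.
All 5 left vertices are covered.

Yes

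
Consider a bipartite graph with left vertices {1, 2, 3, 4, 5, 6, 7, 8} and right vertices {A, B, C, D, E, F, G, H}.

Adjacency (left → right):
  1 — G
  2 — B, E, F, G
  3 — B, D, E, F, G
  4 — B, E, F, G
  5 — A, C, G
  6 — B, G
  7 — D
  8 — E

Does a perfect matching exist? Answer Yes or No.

The set {1, 2, 3, 4, 6, 7, 8} has only 5 neighbours ({B, D, E, F, G}), so by Hall's theorem at most 6 of the 8 left vertices can be matched.
Hence no matching covers every left vertex.

No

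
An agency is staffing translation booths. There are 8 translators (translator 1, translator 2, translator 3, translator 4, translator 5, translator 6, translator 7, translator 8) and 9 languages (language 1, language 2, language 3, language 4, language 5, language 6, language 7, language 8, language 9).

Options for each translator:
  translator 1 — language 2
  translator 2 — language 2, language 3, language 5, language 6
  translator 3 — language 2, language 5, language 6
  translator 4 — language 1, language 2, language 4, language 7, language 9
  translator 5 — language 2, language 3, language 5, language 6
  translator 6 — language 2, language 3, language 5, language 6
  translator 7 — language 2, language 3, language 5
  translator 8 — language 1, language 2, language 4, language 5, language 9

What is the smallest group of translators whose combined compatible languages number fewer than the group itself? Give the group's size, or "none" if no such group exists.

5

Take S = {translator 1, translator 2, translator 3, translator 5, translator 6}. Its neighbourhood is {language 2, language 3, language 5, language 6}, so |N(S)| = 4 < |S| = 5.
Every subset of size less than 5 has at least as many neighbours as members, so 5 is the minimum.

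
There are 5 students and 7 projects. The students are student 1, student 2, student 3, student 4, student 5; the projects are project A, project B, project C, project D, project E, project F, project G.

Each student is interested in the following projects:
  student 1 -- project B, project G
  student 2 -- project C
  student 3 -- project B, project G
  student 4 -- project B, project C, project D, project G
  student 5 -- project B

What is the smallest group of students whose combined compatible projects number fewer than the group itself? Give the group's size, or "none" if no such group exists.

Take S = {student 1, student 3, student 5}. Its neighbourhood is {project B, project G}, so |N(S)| = 2 < |S| = 3.
Every subset of size less than 3 has at least as many neighbours as members, so 3 is the minimum.

3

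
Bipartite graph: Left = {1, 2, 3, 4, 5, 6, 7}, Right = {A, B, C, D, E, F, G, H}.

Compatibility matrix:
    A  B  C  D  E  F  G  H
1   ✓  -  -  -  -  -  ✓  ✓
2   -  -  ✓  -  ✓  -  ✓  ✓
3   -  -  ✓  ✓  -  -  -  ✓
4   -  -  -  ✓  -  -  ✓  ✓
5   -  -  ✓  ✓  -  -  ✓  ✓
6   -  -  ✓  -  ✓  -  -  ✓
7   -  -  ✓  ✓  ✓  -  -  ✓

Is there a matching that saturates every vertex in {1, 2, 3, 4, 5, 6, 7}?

The set {2, 3, 4, 5, 6, 7} has only 5 neighbours ({C, D, E, G, H}), so by Hall's theorem at most 6 of the 7 left vertices can be matched.
Hence no matching covers every left vertex.

No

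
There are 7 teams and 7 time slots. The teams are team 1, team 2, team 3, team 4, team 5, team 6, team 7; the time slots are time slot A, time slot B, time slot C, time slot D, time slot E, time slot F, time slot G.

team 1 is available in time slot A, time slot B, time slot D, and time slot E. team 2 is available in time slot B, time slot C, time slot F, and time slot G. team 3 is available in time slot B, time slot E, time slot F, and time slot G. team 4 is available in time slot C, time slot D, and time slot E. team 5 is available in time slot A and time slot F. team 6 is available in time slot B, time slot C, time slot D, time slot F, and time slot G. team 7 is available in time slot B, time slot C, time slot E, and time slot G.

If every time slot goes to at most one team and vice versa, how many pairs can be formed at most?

For example, pair team 1→time slot D, team 2→time slot B, team 3→time slot F, team 4→time slot E, team 5→time slot A, team 6→time slot C, team 7→time slot G.
This saturates every team, so 7 is the maximum.

7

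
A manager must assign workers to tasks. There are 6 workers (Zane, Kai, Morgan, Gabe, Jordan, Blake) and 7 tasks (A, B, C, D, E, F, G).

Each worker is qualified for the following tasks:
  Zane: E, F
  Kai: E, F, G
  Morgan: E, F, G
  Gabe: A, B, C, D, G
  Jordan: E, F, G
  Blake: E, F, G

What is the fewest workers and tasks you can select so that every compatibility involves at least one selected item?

{Gabe, E, F, G} is a vertex cover of size 4: every edge has an endpoint in this set.
No smaller cover exists because Zane–F, Kai–G, Morgan–E, Gabe–A is a matching of size 4, and a cover must include an endpoint of each of these disjoint edges (König's theorem).

4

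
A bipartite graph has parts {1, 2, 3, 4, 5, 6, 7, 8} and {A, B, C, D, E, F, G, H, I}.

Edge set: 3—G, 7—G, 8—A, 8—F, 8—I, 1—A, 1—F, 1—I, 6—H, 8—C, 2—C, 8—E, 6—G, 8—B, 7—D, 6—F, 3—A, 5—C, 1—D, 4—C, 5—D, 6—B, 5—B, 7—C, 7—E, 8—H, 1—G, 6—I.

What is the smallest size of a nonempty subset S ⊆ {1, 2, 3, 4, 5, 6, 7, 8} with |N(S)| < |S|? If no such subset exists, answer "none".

Take S = {2, 4}. Its neighbourhood is {C}, so |N(S)| = 1 < |S| = 2.
No single vertex violates Hall's condition since each has at least one neighbour, so 2 is the minimum.

2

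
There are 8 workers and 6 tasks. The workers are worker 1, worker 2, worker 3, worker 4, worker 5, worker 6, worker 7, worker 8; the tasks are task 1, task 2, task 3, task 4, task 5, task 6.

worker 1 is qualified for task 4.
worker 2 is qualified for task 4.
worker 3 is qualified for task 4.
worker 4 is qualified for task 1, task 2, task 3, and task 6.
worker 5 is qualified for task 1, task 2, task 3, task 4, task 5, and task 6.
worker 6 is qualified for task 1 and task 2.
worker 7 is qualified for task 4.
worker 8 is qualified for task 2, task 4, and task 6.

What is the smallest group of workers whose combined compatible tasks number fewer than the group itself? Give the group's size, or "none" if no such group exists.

Take S = {worker 1, worker 2}. Its neighbourhood is {task 4}, so |N(S)| = 1 < |S| = 2.
No single vertex violates Hall's condition since each has at least one neighbour, so 2 is the minimum.

2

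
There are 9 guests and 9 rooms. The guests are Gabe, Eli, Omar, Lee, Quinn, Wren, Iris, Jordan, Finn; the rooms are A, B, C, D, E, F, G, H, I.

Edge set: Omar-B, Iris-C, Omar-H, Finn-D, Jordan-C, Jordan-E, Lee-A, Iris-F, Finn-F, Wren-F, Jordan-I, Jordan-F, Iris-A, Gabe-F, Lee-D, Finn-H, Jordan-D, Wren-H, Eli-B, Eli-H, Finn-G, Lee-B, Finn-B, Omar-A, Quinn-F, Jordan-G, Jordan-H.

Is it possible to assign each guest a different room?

The set {Gabe, Quinn} has only 1 neighbour ({F}), so by Hall's theorem at most 8 of the 9 guests can be matched.
Hence no matching covers every guest.

No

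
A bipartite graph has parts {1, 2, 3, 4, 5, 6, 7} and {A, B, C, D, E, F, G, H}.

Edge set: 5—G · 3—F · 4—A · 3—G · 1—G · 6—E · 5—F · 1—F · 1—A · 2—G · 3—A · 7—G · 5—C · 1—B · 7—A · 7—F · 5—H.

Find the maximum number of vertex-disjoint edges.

6

For example, pair 1→B, 2→G, 3→F, 4→A, 5→C, 6→E.
The set {2, 3, 4, 7} has only 3 neighbours ({A, F, G}), so by Hall's theorem at most 6 of the 7 left vertices can be matched.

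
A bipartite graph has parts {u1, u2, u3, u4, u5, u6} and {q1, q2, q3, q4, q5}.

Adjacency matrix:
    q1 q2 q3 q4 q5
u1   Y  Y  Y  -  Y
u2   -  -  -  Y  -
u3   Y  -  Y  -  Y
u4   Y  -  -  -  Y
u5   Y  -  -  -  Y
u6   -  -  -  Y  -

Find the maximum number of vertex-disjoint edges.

For example, pair u1-q2, u2-q4, u3-q3, u4-q1, u5-q5.
The set {u2, u6} has only 1 neighbour ({q4}), so by Hall's theorem at most 5 of the 6 left vertices can be matched.

5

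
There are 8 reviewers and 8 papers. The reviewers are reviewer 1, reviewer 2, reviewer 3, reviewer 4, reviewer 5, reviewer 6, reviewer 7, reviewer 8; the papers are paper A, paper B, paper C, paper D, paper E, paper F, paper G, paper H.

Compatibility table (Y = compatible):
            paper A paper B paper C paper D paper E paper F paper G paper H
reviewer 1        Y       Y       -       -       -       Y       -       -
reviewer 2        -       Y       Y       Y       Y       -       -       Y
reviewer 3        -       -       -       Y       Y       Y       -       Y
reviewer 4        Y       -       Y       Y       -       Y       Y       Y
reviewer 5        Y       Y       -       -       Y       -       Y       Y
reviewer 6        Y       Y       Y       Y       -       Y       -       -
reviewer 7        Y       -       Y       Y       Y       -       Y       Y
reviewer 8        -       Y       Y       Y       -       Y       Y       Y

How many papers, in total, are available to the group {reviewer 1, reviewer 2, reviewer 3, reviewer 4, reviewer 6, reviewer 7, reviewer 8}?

8

The union of neighbours of {reviewer 1, reviewer 2, reviewer 3, reviewer 4, reviewer 6, reviewer 7, reviewer 8} is {paper A, paper B, paper C, paper D, paper E, paper F, paper G, paper H}, which has 8 elements.
Since |N(S)| = 8 ≥ |S| = 7, Hall's condition holds for this subset.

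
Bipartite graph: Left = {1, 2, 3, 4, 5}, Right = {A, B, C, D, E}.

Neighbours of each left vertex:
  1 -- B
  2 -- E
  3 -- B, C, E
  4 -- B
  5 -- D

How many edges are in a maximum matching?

For example, pair 1→B, 2→E, 3→C, 5→D.
The set {1, 4} has only 1 neighbour ({B}), so by Hall's theorem at most 4 of the 5 left vertices can be matched.

4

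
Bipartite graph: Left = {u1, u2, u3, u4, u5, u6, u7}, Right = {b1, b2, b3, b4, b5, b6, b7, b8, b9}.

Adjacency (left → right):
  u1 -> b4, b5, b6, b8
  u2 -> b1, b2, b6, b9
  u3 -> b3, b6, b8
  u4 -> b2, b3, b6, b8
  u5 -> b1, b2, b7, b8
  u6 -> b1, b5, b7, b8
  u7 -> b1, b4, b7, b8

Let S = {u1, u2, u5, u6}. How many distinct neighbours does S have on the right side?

8

The union of neighbours of {u1, u2, u5, u6} is {b1, b2, b4, b5, b6, b7, b8, b9}, which has 8 elements.
Since |N(S)| = 8 ≥ |S| = 4, Hall's condition holds for this subset.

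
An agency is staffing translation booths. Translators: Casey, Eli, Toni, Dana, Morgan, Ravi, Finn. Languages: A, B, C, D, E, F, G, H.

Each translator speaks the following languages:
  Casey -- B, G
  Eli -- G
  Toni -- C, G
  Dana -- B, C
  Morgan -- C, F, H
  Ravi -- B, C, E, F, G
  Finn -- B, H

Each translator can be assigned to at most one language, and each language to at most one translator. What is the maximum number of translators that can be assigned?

6

A valid assignment of size 6: Casey–B, Eli–G, Toni–C, Morgan–F, Ravi–E, Finn–H.
The set {Casey, Eli, Toni, Dana} has only 3 neighbours ({B, C, G}), so by Hall's theorem at most 6 of the 7 translators can be matched.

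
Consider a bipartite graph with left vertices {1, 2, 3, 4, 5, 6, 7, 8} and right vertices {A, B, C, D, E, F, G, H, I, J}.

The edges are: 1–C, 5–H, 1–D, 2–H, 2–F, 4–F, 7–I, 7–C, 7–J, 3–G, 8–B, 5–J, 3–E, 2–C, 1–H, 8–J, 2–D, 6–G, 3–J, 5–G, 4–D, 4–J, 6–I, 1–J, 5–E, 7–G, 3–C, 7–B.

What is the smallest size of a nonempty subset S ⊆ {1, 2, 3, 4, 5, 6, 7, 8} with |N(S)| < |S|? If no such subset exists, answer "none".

none

A matching saturating every left vertex exists, for instance 1→C, 2→F, 3→E, 4→D, 5→G, 6→I, 7→J, 8→B.
By Hall's marriage theorem, this means |N(S)| ≥ |S| for every subset S, so no violating subset exists.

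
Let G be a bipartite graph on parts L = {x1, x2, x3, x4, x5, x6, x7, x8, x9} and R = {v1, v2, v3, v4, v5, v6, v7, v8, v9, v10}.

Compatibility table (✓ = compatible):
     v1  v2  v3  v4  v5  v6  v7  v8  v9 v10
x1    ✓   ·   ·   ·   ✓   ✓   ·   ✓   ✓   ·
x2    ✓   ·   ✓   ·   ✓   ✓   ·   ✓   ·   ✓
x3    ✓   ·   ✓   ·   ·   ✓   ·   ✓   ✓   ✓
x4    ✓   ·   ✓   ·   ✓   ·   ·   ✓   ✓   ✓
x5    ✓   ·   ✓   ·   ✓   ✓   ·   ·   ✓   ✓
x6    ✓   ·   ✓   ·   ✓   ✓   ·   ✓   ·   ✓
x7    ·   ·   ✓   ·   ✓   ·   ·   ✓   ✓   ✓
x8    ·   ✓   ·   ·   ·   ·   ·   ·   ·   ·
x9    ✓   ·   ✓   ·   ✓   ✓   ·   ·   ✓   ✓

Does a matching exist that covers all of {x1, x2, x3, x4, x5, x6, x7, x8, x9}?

No

The set {x1, x2, x3, x4, x5, x6, x7, x9} has only 7 neighbours ({v1, v10, v3, v5, v6, v8, v9}), so by Hall's theorem at most 8 of the 9 left vertices can be matched.
Hence no matching covers every left vertex.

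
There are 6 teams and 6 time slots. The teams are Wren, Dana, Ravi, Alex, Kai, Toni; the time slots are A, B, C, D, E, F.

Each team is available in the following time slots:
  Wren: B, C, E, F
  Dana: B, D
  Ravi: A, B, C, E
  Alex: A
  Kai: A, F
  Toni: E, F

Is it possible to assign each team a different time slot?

One maximum matching: Wren-B, Dana-D, Ravi-C, Alex-A, Kai-F, Toni-E.
All 6 teams are covered.

Yes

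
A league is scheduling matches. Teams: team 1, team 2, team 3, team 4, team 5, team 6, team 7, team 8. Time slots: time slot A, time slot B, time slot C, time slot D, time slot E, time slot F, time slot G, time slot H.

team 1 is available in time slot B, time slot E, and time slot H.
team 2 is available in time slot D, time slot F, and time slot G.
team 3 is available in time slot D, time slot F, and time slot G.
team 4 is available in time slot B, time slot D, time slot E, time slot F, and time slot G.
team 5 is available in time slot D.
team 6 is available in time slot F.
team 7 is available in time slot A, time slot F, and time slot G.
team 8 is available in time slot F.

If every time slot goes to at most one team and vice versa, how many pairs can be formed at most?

A valid assignment of size 6: team 1–time slot H, team 2–time slot F, team 3–time slot G, team 4–time slot E, team 5–time slot D, team 7–time slot A.
The set {team 2, team 3, team 5, team 6, team 8} has only 3 neighbours ({time slot D, time slot F, time slot G}), so by Hall's theorem at most 6 of the 8 teams can be matched.

6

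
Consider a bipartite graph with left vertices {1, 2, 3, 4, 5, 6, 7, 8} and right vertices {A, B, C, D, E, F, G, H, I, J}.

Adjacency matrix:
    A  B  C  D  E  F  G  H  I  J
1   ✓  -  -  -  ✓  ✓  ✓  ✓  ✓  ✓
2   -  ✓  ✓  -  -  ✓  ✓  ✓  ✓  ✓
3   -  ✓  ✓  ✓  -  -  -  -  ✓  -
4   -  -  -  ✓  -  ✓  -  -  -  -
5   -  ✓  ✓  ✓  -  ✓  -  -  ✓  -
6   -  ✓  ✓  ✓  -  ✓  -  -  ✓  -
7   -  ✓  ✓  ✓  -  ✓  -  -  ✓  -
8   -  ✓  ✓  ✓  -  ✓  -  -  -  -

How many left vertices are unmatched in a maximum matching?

1

A valid assignment of size 7: 1-G, 2-J, 3-C, 4-D, 5-I, 6-F, 7-B.
The set {3, 4, 5, 6, 7, 8} has only 5 neighbours ({B, C, D, F, I}), so by Hall's theorem at most 7 of the 8 left vertices can be matched.
That matches 7 of the 8, leaving 1 unmatched; no matching can do better.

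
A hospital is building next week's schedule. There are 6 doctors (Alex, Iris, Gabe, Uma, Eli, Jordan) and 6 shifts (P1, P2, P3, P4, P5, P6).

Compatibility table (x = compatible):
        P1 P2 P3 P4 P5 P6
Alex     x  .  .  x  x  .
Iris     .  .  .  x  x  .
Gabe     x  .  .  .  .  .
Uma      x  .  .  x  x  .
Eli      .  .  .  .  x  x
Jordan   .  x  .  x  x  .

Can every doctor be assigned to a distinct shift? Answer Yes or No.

No

The set {Alex, Iris, Gabe, Uma} has only 3 neighbours ({P1, P4, P5}), so by Hall's theorem at most 5 of the 6 doctors can be matched.
Hence no matching covers every doctor.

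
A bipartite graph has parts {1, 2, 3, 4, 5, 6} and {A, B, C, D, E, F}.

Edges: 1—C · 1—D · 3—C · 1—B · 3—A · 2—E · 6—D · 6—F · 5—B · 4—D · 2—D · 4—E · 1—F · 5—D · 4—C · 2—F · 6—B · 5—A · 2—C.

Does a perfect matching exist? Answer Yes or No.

One maximum matching: 1→F, 2→C, 3→A, 4→E, 5→D, 6→B.
All 6 left vertices are covered.

Yes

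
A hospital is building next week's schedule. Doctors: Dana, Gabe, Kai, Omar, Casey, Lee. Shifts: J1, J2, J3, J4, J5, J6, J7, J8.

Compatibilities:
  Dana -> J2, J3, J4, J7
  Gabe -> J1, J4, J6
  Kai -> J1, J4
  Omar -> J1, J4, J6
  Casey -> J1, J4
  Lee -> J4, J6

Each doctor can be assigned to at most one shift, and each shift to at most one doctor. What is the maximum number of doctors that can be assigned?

For example, pair Dana-J3, Gabe-J1, Kai-J4, Omar-J6.
The set {Gabe, Kai, Omar, Casey, Lee} has only 3 neighbours ({J1, J4, J6}), so by Hall's theorem at most 4 of the 6 doctors can be matched.

4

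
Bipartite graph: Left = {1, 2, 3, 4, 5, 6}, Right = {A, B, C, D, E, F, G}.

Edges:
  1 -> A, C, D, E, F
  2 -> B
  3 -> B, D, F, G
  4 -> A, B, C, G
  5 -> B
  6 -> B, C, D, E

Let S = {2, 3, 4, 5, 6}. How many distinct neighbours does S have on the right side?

The union of neighbours of {2, 3, 4, 5, 6} is {A, B, C, D, E, F, G}, which has 7 elements.
Since |N(S)| = 7 ≥ |S| = 5, Hall's condition holds for this subset.

7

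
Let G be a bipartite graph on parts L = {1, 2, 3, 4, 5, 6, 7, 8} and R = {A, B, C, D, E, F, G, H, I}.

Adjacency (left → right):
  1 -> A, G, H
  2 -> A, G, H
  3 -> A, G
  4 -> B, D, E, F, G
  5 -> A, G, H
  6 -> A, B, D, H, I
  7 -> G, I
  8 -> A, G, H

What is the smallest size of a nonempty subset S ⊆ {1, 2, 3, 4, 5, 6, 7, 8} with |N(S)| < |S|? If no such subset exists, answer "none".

Take S = {1, 2, 3, 5}. Its neighbourhood is {A, G, H}, so |N(S)| = 3 < |S| = 4.
Every subset of size less than 4 has at least as many neighbours as members, so 4 is the minimum.

4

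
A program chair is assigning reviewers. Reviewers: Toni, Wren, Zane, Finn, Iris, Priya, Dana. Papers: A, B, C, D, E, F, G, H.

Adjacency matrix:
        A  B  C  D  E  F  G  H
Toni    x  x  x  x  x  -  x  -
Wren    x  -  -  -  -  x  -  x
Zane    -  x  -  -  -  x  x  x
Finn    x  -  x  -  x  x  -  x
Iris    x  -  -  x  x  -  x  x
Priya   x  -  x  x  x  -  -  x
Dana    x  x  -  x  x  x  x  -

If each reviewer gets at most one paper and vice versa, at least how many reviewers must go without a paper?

One maximum matching: Toni-A, Wren-F, Zane-B, Finn-C, Iris-H, Priya-E, Dana-G.
All 7 reviewers are matched, so no larger matching exists.
That matches 7 of the 7, leaving 0 unmatched; no matching can do better.

0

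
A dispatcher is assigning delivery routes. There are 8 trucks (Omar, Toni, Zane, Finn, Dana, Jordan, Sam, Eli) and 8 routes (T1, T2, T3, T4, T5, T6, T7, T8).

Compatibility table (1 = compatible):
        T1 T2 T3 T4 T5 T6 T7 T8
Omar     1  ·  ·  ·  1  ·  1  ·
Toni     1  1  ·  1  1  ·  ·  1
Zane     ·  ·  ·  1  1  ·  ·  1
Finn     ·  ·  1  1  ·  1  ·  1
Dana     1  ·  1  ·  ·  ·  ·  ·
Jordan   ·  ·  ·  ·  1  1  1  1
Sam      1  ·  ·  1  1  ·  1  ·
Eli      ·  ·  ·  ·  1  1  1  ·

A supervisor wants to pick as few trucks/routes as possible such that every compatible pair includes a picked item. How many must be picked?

A maximum matching has 8 edges (e.g. Omar–T1, Toni–T2, Zane–T8, Finn–T4, Dana–T3, Jordan–T6, Sam–T5, Eli–T7).
By König's theorem the minimum vertex cover has the same size. One such cover is {Omar, Toni, Zane, Finn, Dana, Jordan, Sam, Eli}.

8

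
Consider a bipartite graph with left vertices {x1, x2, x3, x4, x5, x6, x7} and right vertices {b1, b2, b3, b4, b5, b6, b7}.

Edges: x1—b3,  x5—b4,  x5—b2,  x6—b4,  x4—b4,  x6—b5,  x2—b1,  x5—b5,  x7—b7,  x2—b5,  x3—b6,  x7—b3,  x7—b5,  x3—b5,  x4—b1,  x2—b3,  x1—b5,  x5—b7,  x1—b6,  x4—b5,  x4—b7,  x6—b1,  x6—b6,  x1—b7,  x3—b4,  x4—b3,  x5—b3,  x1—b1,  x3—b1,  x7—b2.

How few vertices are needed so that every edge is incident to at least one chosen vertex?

7

The 7 edges x1–b7, x2–b5, x3–b4, x4–b1, x5–b2, x6–b6, x7–b3 form a matching, so any vertex cover needs at least 7 vertices (one per matched edge).
Conversely {x1, x2, x3, x4, x5, x6, x7} meets every edge and has exactly 7 vertices, so 7 is optimal.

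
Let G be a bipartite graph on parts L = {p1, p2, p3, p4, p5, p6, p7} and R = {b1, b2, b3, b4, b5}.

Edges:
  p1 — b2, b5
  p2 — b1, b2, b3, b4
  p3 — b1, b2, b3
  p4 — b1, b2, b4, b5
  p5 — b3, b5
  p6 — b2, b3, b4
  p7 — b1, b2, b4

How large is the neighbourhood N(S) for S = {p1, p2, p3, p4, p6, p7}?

The union of neighbours of {p1, p2, p3, p4, p6, p7} is {b1, b2, b3, b4, b5}, which has 5 elements.
Since |N(S)| = 5 < |S| = 6, Hall's condition fails for this subset.

5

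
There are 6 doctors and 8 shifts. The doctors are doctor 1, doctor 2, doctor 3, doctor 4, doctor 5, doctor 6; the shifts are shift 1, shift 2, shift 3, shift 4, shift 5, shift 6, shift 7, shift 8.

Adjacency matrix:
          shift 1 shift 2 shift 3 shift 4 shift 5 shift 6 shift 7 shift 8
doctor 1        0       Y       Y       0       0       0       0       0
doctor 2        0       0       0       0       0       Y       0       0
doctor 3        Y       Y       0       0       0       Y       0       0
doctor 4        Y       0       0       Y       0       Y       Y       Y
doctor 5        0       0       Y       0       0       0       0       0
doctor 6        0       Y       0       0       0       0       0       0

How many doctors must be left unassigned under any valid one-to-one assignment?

One maximum matching: doctor 1→shift 2, doctor 2→shift 6, doctor 3→shift 1, doctor 4→shift 7, doctor 5→shift 3.
The set {doctor 1, doctor 5, doctor 6} has only 2 neighbours ({shift 2, shift 3}), so by Hall's theorem at most 5 of the 6 doctors can be matched.
That matches 5 of the 6, leaving 1 unmatched; no matching can do better.

1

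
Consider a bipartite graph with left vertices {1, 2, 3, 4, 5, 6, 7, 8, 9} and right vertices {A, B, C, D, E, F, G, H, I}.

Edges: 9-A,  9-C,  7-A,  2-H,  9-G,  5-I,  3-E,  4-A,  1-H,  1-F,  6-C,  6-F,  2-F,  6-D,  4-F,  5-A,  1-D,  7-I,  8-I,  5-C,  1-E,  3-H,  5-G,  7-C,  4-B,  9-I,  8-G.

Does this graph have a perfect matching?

Yes

One maximum matching: 1-D, 2-H, 3-E, 4-B, 5-A, 6-F, 7-C, 8-I, 9-G.
All 9 left vertices are covered.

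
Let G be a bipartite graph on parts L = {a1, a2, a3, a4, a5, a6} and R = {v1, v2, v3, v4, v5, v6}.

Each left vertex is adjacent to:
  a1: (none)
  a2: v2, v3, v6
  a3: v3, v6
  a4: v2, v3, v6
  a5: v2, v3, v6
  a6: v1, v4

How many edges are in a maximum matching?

4

For example, pair a2→v6, a3→v3, a4→v2, a6→v1.
The set {a1, a2, a3, a4, a5} has only 3 neighbours ({v2, v3, v6}), so by Hall's theorem at most 4 of the 6 left vertices can be matched.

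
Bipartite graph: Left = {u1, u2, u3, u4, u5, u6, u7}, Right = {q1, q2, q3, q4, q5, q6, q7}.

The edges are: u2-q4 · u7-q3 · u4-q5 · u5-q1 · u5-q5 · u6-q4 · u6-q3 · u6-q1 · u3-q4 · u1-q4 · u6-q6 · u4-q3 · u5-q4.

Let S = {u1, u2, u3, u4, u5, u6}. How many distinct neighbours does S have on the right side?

The union of neighbours of {u1, u2, u3, u4, u5, u6} is {q1, q3, q4, q5, q6}, which has 5 elements.
Since |N(S)| = 5 < |S| = 6, Hall's condition fails for this subset.

5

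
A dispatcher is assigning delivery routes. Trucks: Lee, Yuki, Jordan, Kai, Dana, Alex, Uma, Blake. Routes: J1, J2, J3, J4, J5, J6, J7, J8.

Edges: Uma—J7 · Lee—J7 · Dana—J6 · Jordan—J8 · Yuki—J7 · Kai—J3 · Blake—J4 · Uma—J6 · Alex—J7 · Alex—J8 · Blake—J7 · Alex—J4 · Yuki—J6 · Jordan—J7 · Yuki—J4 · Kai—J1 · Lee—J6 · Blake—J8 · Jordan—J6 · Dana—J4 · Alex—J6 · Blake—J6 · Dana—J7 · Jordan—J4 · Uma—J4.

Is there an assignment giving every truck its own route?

The set {Lee, Yuki, Jordan, Dana, Alex, Uma, Blake} has only 4 neighbours ({J4, J6, J7, J8}), so by Hall's theorem at most 5 of the 8 trucks can be matched.
Hence no matching covers every truck.

No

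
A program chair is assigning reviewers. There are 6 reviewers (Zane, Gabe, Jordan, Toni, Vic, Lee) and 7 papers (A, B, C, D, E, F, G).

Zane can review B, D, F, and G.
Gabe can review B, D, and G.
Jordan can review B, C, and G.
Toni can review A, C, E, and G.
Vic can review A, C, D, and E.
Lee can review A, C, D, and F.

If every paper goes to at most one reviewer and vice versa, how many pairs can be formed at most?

For example, pair Zane→B, Gabe→G, Jordan→C, Toni→E, Vic→D, Lee→F.
All 6 reviewers are matched, so no larger matching exists.

6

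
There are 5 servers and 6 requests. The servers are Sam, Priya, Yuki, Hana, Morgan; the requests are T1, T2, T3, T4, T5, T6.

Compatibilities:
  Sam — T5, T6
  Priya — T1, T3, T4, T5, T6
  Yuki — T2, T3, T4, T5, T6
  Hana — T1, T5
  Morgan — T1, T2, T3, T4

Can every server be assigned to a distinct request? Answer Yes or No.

One maximum matching: Sam→T6, Priya→T4, Yuki→T3, Hana→T5, Morgan→T2.
All 5 servers are covered.

Yes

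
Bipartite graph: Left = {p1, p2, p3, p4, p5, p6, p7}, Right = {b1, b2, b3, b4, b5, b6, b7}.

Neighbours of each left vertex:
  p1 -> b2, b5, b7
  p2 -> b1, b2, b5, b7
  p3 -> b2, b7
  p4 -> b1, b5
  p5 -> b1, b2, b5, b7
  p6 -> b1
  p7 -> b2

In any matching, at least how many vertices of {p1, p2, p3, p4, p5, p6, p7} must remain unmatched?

For example, pair p1→b7, p2→b1, p3→b2, p4→b5.
The set {p1, p2, p3, p4, p5, p6, p7} has only 4 neighbours ({b1, b2, b5, b7}), so by Hall's theorem at most 4 of the 7 left vertices can be matched.
That matches 4 of the 7, leaving 3 unmatched; no matching can do better.

3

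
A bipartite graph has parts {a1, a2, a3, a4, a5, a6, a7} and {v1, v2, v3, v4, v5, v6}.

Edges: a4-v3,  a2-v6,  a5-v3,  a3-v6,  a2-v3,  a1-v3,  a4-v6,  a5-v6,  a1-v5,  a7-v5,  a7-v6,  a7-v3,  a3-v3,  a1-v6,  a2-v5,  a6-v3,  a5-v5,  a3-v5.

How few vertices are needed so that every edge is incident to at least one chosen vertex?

3

{v3, v5, v6} is a vertex cover of size 3: every edge has an endpoint in this set.
No smaller cover exists because a1–v5, a2–v3, a3–v6 is a matching of size 3, and a cover must include an endpoint of each of these disjoint edges (König's theorem).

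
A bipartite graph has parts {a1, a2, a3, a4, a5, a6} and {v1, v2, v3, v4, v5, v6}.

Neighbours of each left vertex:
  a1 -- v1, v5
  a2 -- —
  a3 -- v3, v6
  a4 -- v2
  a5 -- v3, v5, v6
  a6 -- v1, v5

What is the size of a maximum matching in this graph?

5

A valid assignment of size 5: a1–v5, a3–v3, a4–v2, a5–v6, a6–v1.
The set {a2} has only 0 neighbours (∅), so by Hall's theorem at most 5 of the 6 left vertices can be matched.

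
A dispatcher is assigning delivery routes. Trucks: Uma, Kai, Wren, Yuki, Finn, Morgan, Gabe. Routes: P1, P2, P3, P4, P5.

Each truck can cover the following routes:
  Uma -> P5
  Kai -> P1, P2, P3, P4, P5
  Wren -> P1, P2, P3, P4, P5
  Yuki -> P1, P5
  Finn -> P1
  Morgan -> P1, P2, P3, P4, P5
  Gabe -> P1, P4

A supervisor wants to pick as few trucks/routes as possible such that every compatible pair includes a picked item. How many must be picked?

The 5 edges Uma–P5, Kai–P4, Wren–P2, Yuki–P1, Morgan–P3 form a matching, so any vertex cover needs at least 5 vertices (one per matched edge).
Conversely {P1, P2, P3, P4, P5} meets every edge and has exactly 5 vertices, so 5 is optimal.

5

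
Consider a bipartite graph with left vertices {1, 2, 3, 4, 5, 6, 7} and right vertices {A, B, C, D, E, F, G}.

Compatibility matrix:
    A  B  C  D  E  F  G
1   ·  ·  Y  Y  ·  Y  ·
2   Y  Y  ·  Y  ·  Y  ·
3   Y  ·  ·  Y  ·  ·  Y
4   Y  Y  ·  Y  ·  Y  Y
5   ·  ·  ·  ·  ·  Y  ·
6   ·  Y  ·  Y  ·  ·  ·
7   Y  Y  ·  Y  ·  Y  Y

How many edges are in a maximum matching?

A valid assignment of size 6: 1–C, 2–D, 3–G, 4–A, 5–F, 6–B.
The set {2, 3, 4, 5, 6, 7} has only 5 neighbours ({A, B, D, F, G}), so by Hall's theorem at most 6 of the 7 left vertices can be matched.

6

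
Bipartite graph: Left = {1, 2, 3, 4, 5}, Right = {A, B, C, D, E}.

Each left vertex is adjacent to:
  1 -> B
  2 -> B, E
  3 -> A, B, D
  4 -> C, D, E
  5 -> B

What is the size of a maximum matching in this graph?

4

For example, pair 1-B, 2-E, 3-D, 4-C.
The set {1, 5} has only 1 neighbour ({B}), so by Hall's theorem at most 4 of the 5 left vertices can be matched.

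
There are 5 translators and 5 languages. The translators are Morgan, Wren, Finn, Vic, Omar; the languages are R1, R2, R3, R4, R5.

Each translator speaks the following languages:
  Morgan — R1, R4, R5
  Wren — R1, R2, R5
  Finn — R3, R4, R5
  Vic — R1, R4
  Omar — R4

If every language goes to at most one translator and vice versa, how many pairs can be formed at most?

5

For example, pair Morgan-R5, Wren-R2, Finn-R3, Vic-R1, Omar-R4.
All 5 translators are matched, so no larger matching exists.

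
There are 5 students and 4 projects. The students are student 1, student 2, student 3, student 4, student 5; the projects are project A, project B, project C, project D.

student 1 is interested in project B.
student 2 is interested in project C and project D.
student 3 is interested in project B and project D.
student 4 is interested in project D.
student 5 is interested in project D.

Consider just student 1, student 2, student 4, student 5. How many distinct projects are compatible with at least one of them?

The union of neighbours of {student 1, student 2, student 4, student 5} is {project B, project C, project D}, which has 3 elements.
Since |N(S)| = 3 < |S| = 4, Hall's condition fails for this subset.

3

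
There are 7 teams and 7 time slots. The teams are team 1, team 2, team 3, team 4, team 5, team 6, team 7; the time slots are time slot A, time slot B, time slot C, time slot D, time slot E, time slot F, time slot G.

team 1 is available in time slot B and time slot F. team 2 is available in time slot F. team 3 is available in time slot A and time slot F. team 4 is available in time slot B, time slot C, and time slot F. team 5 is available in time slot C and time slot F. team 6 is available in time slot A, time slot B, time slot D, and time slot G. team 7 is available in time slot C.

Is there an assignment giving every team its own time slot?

The set {team 1, team 2, team 4, team 5, team 7} has only 3 neighbours ({time slot B, time slot C, time slot F}), so by Hall's theorem at most 5 of the 7 teams can be matched.
Hence no matching covers every team.

No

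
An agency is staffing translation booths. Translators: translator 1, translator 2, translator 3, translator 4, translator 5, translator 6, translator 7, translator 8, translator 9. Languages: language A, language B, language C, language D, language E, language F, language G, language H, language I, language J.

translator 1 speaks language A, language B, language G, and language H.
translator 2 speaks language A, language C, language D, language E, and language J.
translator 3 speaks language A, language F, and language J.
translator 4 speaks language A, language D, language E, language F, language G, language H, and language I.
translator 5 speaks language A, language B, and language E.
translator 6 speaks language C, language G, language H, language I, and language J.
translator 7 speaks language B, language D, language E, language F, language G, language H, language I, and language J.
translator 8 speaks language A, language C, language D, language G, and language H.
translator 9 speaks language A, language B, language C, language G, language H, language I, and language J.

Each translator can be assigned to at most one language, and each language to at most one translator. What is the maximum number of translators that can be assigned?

A valid assignment of size 9: translator 1–language B, translator 2–language C, translator 3–language A, translator 4–language D, translator 5–language E, translator 6–language I, translator 7–language F, translator 8–language G, translator 9–language J.
All 9 translators are matched, so no larger matching exists.

9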